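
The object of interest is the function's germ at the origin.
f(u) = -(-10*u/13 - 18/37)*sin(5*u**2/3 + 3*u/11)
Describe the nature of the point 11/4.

The point is a regular point.

There is no denominator, hence no pole anywhere.
The factor -sin(5*u**2/3 + 3*u/11) is entire.
So the germ continues analytically to 11/4.


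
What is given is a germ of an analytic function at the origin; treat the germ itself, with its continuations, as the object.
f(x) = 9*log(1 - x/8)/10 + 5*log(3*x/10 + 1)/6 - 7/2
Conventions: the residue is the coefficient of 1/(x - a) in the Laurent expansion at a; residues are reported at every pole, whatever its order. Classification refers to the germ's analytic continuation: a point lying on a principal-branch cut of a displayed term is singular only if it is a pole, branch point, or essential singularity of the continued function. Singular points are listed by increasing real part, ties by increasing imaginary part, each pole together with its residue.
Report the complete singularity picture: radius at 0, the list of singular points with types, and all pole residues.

Radius of convergence at 0: 10/3.
At -10/3: a logarithmic branch point.
At 8: a logarithmic branch point.

Branch term (5/6)*log(1 - x/(-10/3)): its argument vanishes at x = -10/3, a logarithmic branch point, modulus 10/3.
Branch term (9/10)*log(1 - x/(8)): its argument vanishes at x = 8, a logarithmic branch point, modulus 8.
The radius of convergence is the smallest modulus among the singular points: 10/3.
List the singular points by increasing real part (a conjugate pair: the negative imaginary part first).


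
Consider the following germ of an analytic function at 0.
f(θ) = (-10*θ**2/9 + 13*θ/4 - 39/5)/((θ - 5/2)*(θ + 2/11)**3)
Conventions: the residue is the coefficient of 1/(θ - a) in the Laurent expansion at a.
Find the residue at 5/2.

The residue is -3171773/9242055.

At the order-1 pole 5/2 set g(θ) = (θ - (5/2))*f(θ) = (-10*θ**2/9 + 13*θ/4 - 39/5)/(θ + 2/11)**3.
Simple pole: residue = g(a) at a = 5/2, which is -3171773/9242055.


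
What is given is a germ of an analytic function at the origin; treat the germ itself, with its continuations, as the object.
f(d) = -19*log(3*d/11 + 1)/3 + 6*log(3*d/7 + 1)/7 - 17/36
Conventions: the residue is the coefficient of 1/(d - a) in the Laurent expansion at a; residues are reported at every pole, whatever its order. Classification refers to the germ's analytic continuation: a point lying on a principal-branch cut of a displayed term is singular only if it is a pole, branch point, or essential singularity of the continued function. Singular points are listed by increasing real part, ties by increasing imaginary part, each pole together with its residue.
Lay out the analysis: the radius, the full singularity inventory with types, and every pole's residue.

Radius of convergence at 0: 7/3.
At -11/3: a logarithmic branch point.
At -7/3: a logarithmic branch point.

Branch term (-19/3)*log(1 - d/(-11/3)): its argument vanishes at d = -11/3, a logarithmic branch point, modulus 11/3.
Branch term (6/7)*log(1 - d/(-7/3)): its argument vanishes at d = -7/3, a logarithmic branch point, modulus 7/3.
The radius of convergence is the smallest modulus among the singular points: 7/3.
List the singular points by increasing real part (a conjugate pair: the negative imaginary part first).


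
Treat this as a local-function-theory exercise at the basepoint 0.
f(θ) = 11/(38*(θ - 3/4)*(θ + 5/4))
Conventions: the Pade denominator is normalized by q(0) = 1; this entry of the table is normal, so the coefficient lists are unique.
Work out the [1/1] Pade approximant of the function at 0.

Taylor coefficients needed (expand at 0): a_0 = -88/285, a_1 = -704/4275, a_2 = -1408/3375.
Write the denominator as Q(θ) = 1 + q1*θ. Requiring Q*f - P = O(θ^3) with deg P <= 1 kills the coefficients of θ^2..θ^2 in Q*f:
  θ^2: a_2 + q1*a_1 = 0, i.e. -1408/3375 + (-704/4275)*q1 = 0.
Solving this linear system: q1 = -38/15.
The numerator is Q*f truncated at degree 1: P0 = a_0 = -88/285; P1 = a_1 + q1*a_0 = 176/285.

The Pade approximant has numerator coefficients [-88/285, 176/285]; denominator coefficients [1, -38/15].


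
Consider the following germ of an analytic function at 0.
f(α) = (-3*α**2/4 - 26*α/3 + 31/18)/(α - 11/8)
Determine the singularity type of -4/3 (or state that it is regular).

The point is a regular point.

Denominator factors: α - 11/8 = -65/24 at α = -4/3 — none vanishes.
So the germ continues analytically to -4/3.


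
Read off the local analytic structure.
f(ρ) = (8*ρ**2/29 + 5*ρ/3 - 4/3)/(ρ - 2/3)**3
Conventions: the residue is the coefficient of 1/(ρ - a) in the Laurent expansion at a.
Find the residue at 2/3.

The residue is 8/29.

At the order-3 pole 2/3 set g(ρ) = (ρ - (2/3))^3*f(ρ) = 8*ρ**2/29 + 5*ρ/3 - 4/3.
Order-3 pole: residue = g''(a)/2; g''(2/3) = 16/29, so the residue is 8/29.


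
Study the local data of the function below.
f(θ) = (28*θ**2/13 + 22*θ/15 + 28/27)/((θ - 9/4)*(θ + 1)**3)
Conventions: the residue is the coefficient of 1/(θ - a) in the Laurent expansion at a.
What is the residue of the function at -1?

The residue is -1711856/3855735.

At the order-3 pole -1 set g(θ) = (θ - (-1))^3*f(θ) = (28*θ**2/13 + 22*θ/15 + 28/27)/(θ - 9/4).
Order-3 pole: residue = g''(a)/2; g''(-1) = -3423712/3855735, so the residue is -1711856/3855735.


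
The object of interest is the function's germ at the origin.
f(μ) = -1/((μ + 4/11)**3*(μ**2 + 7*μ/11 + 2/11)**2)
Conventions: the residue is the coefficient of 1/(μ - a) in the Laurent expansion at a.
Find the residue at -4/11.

The residue is 30116537/10000.

At the order-3 pole -4/11 set g(μ) = (μ - (-4/11))^3*f(μ) = -1/(μ**2 + 7*μ/11 + 2/11)**2.
Order-3 pole: residue = g''(a)/2; g''(-4/11) = 30116537/5000, so the residue is 30116537/10000.


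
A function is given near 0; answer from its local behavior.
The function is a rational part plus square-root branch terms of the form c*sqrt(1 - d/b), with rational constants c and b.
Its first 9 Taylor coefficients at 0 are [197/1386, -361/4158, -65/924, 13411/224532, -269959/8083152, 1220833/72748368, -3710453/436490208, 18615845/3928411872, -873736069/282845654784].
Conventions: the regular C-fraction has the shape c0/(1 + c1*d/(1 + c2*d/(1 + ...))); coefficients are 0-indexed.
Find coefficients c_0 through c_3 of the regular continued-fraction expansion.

The regular C-fraction coefficients are [197/1386, 361/591, -606377/426702, 3727794949/3940237746].

Taylor coefficients (read off): a_0 = 197/1386, a_1 = -361/4158, a_2 = -65/924, a_3 = 13411/224532.
c0 = a_0 = 197/1386. Peel one level at a time: if S = 1 + c*d/S' with S'(0) = 1, then c is the d-coefficient of S and S' = c*d/(S - 1).
S_1 = c0/f = 1 + (361/591)*d + (606377/698562)*d^2 + ...; c1 = 361/591.
S_2 = c1*d/(S_1 - 1) = 1 + (-606377/426702)*d + (18922817/14074668)*d^2 + ...; c2 = -606377/426702.
S_3 = c2*d/(S_2 - 1) = 1 + (3727794949/3940237746)*d + ...; c3 = 3727794949/3940237746.


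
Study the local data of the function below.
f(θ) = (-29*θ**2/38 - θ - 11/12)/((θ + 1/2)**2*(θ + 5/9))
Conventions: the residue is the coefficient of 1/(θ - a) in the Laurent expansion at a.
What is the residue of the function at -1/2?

At the order-2 pole -1/2 set g(θ) = (θ - (-1/2))^2*f(θ) = (-29*θ**2/38 - θ - 11/12)/(θ + 5/9).
Order-2 pole: residue = g'(a); g'(-1/2) = 7317/38, so the residue is 7317/38.

The residue is 7317/38.


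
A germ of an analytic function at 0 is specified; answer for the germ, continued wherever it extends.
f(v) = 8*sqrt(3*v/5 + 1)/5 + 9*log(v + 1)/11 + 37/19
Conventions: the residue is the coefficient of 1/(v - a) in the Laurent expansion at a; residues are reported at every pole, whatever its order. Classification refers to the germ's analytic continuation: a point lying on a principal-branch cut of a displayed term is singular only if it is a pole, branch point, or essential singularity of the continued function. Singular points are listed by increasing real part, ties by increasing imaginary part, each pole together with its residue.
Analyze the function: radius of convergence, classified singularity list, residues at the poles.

Branch term (9/11)*log(1 - v/(-1)): its argument vanishes at v = -1, a logarithmic branch point, modulus 1.
Branch term (8/5)*sqrt(1 - v/(-5/3)): its argument vanishes at v = -5/3, a square-root branch point, modulus 5/3.
The radius of convergence is the smallest modulus among the singular points: 1.
List the singular points by increasing real part (a conjugate pair: the negative imaginary part first).

Radius of convergence at 0: 1.
At -5/3: an algebraic (square-root) branch point.
At -1: a logarithmic branch point.


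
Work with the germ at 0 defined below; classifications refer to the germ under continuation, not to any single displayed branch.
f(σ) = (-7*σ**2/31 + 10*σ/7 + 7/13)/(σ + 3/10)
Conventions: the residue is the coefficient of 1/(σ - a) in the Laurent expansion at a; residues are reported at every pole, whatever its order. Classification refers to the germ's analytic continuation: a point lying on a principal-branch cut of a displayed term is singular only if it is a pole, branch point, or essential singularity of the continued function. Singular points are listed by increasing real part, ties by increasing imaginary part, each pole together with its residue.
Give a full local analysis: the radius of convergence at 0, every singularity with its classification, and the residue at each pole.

Denominator factor (σ + 3/10): pole of order 1 at -3/10, modulus 3/10.
The radius of convergence is the smallest modulus among the singular points: 3/10.
At the order-1 pole -3/10 set g(σ) = (σ - (-3/10))*f(σ) = -7*σ**2/31 + 10*σ/7 + 7/13.
Simple pole: residue = g(a) at a = -3/10, which is 25267/282100.

Radius of convergence at 0: 3/10.
At -3/10: a pole of order 1; residue 25267/282100.


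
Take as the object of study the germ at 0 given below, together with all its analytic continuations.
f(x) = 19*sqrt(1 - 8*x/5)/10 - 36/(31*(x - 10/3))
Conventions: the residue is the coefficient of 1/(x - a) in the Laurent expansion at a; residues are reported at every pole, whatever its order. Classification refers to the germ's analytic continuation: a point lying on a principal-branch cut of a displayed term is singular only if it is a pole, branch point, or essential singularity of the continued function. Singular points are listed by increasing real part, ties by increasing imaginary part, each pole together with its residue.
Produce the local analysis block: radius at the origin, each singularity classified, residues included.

Radius of convergence at 0: 5/8.
At 5/8: an algebraic (square-root) branch point.
At 10/3: a pole of order 1; residue -36/31.

Denominator factor (x - 10/3): pole of order 1 at 10/3, modulus 10/3.
Branch term (19/10)*sqrt(1 - x/(5/8)): its argument vanishes at x = 5/8, a square-root branch point, modulus 5/8.
The radius of convergence is the smallest modulus among the singular points: 5/8.
The branch term is analytic at 10/3 and contributes nothing to the residue; only the rational part matters.
At the order-1 pole 10/3 set g(x) = (x - (10/3))*(rational part) = -36/31.
Simple pole: residue = g(a) at a = 10/3, which is -36/31.
List the singular points by increasing real part (a conjugate pair: the negative imaginary part first).


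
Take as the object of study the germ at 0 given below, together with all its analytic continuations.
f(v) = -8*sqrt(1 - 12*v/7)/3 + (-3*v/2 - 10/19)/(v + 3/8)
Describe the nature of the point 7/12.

The term (-8/3)*sqrt(1 - v/(7/12)) has argument 1 - 7/12/(7/12) = 0 at 7/12: a square-root (algebraic, two-sheeted) branch point; the remaining terms are analytic or single-valued there.

The point is an algebraic (square-root) branch point.


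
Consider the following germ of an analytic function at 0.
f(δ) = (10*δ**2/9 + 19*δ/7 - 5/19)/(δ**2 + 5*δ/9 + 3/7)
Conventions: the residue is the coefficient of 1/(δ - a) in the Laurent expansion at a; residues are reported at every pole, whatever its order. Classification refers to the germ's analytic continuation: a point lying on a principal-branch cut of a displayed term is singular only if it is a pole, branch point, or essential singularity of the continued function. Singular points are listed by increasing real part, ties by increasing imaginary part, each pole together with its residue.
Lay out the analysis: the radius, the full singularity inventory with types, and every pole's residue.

Radius of convergence at 0: (1/7)*sqrt(21).
At (-5/18) - ((1/126)*sqrt(5579))*i: a pole of order 1; residue (1189/1134) - ((256325/17172162)*sqrt(5579))*i.
At (-5/18) + ((1/126)*sqrt(5579))*i: a pole of order 1; residue (1189/1134) + ((256325/17172162)*sqrt(5579))*i.

Denominator factor (δ**2 + 5*δ/9 + 3/7): discriminant -797/567, complex-conjugate roots (-5/18) + ((1/126)*sqrt(5579))*i and (-5/18) - ((1/126)*sqrt(5579))*i; poles of order 1, moduli (1/7)*sqrt(21) and (1/7)*sqrt(21).
The radius of convergence is the smallest modulus among the singular points: (1/7)*sqrt(21).
The factor δ**2 + 5*δ/9 + 3/7 splits as (δ - a)(δ - a') with a = (-5/18) - ((1/126)*sqrt(5579))*i, a' = (-5/18) + ((1/126)*sqrt(5579))*i. At the order-1 pole a set g(δ) = (δ - a)*f(δ) = [10*δ**2/9 + 19*δ/7 - 5/19] / (δ - a').
Simple pole: residue = g(a) at a = (-5/18) - ((1/126)*sqrt(5579))*i, which is (1189/1134) - ((256325/17172162)*sqrt(5579))*i.
The factor δ**2 + 5*δ/9 + 3/7 splits as (δ - a)(δ - a') with a = (-5/18) + ((1/126)*sqrt(5579))*i, a' = (-5/18) - ((1/126)*sqrt(5579))*i. At the order-1 pole a set g(δ) = (δ - a)*f(δ) = [10*δ**2/9 + 19*δ/7 - 5/19] / (δ - a').
Simple pole: residue = g(a) at a = (-5/18) + ((1/126)*sqrt(5579))*i, which is (1189/1134) + ((256325/17172162)*sqrt(5579))*i.
List the singular points by increasing real part (a conjugate pair: the negative imaginary part first).


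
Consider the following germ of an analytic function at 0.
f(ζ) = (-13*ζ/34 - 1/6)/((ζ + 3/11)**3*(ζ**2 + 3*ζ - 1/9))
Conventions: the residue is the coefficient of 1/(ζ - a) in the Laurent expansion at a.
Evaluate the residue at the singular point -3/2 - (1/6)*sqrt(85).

The factor ζ**2 + 3*ζ - 1/9 splits as (ζ - a)(ζ - a') with a = -3/2 - (1/6)*sqrt(85), a' = -3/2 + (1/6)*sqrt(85). At the order-1 pole a set g(ζ) = (ζ - a)*f(ζ) = [(-13*ζ/34 - 1/6)/(ζ + 3/11)**3] / (ζ - a').
Simple pole: residue = g(a) at a = -3/2 - (1/6)*sqrt(85), which is -7725340953/7838986484 + (72331729569/666313851140)*sqrt(85).

The residue is -7725340953/7838986484 + (72331729569/666313851140)*sqrt(85).


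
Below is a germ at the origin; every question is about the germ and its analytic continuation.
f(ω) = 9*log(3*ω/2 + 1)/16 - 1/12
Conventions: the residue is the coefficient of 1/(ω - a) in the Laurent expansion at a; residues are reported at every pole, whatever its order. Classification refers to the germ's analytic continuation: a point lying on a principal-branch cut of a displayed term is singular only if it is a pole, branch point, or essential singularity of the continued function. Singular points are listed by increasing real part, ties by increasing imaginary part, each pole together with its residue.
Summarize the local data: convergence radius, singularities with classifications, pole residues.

Radius of convergence at 0: 2/3.
At -2/3: a logarithmic branch point.

Branch term (9/16)*log(1 - ω/(-2/3)): its argument vanishes at ω = -2/3, a logarithmic branch point, modulus 2/3.
The radius of convergence is the smallest modulus among the singular points: 2/3.


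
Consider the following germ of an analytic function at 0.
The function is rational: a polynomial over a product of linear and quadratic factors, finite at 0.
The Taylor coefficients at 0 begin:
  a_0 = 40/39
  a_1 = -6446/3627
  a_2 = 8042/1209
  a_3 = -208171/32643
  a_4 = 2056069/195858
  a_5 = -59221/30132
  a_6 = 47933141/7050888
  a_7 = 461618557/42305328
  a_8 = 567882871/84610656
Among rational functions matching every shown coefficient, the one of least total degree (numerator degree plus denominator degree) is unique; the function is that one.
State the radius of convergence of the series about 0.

The radius of convergence is 2/3.

No rational of total degree below 7 reproduces all 9 coefficients; solving the [2/5] Pade equations on them gives f(ρ) = (-11*ρ**2/2 + 27*ρ/31 - 20/13)/((ρ - 2/3)*(ρ**2 + 2*ρ + 3/2)**2), whose expansion matches every shown term.
Denominator factor (ρ - 2/3): pole of order 1 at 2/3, modulus 2/3.
Denominator factor (ρ**2 + 2*ρ + 3/2)^2: discriminant -2, complex-conjugate roots (-1) + ((1/2)*sqrt(2))*i and (-1) - ((1/2)*sqrt(2))*i; poles of order 2, moduli (1/2)*sqrt(6) and (1/2)*sqrt(6).
The radius of convergence is the smallest modulus among the singular points: 2/3.


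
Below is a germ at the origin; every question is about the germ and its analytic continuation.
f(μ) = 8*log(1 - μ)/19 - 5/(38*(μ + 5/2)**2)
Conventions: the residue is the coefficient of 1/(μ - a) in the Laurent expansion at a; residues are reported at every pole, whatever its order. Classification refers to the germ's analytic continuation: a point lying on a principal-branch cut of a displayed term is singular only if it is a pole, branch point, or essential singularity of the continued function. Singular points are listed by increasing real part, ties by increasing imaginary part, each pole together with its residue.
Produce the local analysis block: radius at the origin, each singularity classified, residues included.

Radius of convergence at 0: 1.
At -5/2: a pole of order 2; residue 0.
At 1: a logarithmic branch point.

Denominator factor (μ + 5/2)^2: pole of order 2 at -5/2, modulus 5/2.
Branch term (8/19)*log(1 - μ/(1)): its argument vanishes at μ = 1, a logarithmic branch point, modulus 1.
The radius of convergence is the smallest modulus among the singular points: 1.
The branch term is analytic at -5/2 and contributes nothing to the residue; only the rational part matters.
At the order-2 pole -5/2 set g(μ) = (μ - (-5/2))^2*(rational part) = -5/38.
Order-2 pole: residue = g'(a); g'(-5/2) = 0, so the residue is 0.
List the singular points by increasing real part (a conjugate pair: the negative imaginary part first).


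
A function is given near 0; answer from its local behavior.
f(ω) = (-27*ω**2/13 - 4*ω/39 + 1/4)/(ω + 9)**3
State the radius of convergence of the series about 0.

The radius of convergence is 9.

Denominator factor (ω + 9)^3: pole of order 3 at -9, modulus 9.
The radius of convergence is the smallest modulus among the singular points: 9.


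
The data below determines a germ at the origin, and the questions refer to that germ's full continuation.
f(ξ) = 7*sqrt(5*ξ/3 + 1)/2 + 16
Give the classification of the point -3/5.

The term (7/2)*sqrt(1 - ξ/(-3/5)) has argument 1 - -3/5/(-3/5) = 0 at -3/5: a square-root (algebraic, two-sheeted) branch point; the remaining terms are analytic or single-valued there.

The point is an algebraic (square-root) branch point.


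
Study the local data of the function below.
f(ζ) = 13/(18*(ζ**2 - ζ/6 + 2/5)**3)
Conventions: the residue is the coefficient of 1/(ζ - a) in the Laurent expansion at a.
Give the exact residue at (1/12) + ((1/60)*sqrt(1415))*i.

The residue is -((842400/22665187)*sqrt(1415))*i.

The factor ζ**2 - ζ/6 + 2/5 splits as (ζ - a)(ζ - a') with a = (1/12) + ((1/60)*sqrt(1415))*i, a' = (1/12) - ((1/60)*sqrt(1415))*i. At the order-3 pole a set g(ζ) = (ζ - a)^3*f(ζ) = [13/18] / (ζ - a')^3.
Order-3 pole: residue = g''(a)/2; g''((1/12) + ((1/60)*sqrt(1415))*i) = -((1684800/22665187)*sqrt(1415))*i, so the residue is -((842400/22665187)*sqrt(1415))*i.


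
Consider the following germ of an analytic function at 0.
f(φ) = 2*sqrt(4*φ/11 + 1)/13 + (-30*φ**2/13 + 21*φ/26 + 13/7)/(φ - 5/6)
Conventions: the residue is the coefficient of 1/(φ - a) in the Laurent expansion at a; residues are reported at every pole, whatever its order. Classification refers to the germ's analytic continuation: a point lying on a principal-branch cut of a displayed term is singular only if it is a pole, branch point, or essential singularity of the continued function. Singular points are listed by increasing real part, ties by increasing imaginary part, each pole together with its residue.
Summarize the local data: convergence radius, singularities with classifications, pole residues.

Radius of convergence at 0: 5/6.
At -11/4: an algebraic (square-root) branch point.
At 5/6: a pole of order 1; residue 1013/1092.

Denominator factor (φ - 5/6): pole of order 1 at 5/6, modulus 5/6.
Branch term (2/13)*sqrt(1 - φ/(-11/4)): its argument vanishes at φ = -11/4, a square-root branch point, modulus 11/4.
The radius of convergence is the smallest modulus among the singular points: 5/6.
The branch term is analytic at 5/6 and contributes nothing to the residue; only the rational part matters.
At the order-1 pole 5/6 set g(φ) = (φ - (5/6))*(rational part) = -30*φ**2/13 + 21*φ/26 + 13/7.
Simple pole: residue = g(a) at a = 5/6, which is 1013/1092.
List the singular points by increasing real part (a conjugate pair: the negative imaginary part first).


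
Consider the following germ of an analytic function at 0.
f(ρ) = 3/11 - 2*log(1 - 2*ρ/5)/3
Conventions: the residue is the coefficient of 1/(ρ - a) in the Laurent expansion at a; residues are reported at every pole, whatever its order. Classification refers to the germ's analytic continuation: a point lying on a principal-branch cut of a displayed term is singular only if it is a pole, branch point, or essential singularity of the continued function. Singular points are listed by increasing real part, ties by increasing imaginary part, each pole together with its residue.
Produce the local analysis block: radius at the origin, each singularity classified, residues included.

Branch term (-2/3)*log(1 - ρ/(5/2)): its argument vanishes at ρ = 5/2, a logarithmic branch point, modulus 5/2.
The radius of convergence is the smallest modulus among the singular points: 5/2.

Radius of convergence at 0: 5/2.
At 5/2: a logarithmic branch point.


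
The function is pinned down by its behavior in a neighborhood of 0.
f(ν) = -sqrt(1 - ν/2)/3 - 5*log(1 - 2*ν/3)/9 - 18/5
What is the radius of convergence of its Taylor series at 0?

The radius of convergence is 3/2.

Branch term (-1/3)*sqrt(1 - ν/(2)): its argument vanishes at ν = 2, a square-root branch point, modulus 2.
Branch term (-5/9)*log(1 - ν/(3/2)): its argument vanishes at ν = 3/2, a logarithmic branch point, modulus 3/2.
The radius of convergence is the smallest modulus among the singular points: 3/2.


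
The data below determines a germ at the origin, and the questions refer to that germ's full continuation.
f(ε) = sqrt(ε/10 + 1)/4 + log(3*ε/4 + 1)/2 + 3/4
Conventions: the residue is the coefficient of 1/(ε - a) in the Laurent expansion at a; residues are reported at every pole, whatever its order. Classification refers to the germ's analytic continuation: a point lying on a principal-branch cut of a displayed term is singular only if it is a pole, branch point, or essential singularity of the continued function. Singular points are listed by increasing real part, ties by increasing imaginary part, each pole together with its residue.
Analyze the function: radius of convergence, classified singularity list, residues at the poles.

Radius of convergence at 0: 4/3.
At -10: an algebraic (square-root) branch point.
At -4/3: a logarithmic branch point.

Branch term (1/2)*log(1 - ε/(-4/3)): its argument vanishes at ε = -4/3, a logarithmic branch point, modulus 4/3.
Branch term (1/4)*sqrt(1 - ε/(-10)): its argument vanishes at ε = -10, a square-root branch point, modulus 10.
The radius of convergence is the smallest modulus among the singular points: 4/3.
List the singular points by increasing real part (a conjugate pair: the negative imaginary part first).


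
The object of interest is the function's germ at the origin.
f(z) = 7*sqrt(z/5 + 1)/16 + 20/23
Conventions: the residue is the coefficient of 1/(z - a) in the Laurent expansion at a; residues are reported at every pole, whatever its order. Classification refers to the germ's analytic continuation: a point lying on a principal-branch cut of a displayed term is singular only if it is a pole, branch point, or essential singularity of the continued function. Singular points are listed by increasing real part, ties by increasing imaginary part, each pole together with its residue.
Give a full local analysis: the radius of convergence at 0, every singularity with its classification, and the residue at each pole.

Radius of convergence at 0: 5.
At -5: an algebraic (square-root) branch point.

Branch term (7/16)*sqrt(1 - z/(-5)): its argument vanishes at z = -5, a square-root branch point, modulus 5.
The radius of convergence is the smallest modulus among the singular points: 5.


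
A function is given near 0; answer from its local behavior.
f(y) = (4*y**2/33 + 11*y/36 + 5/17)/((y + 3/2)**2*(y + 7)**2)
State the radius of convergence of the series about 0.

Denominator factor (y + 3/2)^2: pole of order 2 at -3/2, modulus 3/2.
Denominator factor (y + 7)^2: pole of order 2 at -7, modulus 7.
The radius of convergence is the smallest modulus among the singular points: 3/2.

The radius of convergence is 3/2.


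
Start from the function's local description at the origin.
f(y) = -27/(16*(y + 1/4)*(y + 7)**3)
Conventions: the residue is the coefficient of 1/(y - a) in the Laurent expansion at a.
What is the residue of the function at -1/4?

The residue is -4/729.

At the order-1 pole -1/4 set g(y) = (y - (-1/4))*f(y) = -27/(16*(y + 7)**3).
Simple pole: residue = g(a) at a = -1/4, which is -4/729.


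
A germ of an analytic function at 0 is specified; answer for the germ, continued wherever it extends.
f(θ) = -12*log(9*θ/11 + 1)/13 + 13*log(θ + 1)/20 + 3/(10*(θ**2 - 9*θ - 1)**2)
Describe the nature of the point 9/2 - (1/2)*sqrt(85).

The point is a pole of order 2.

The denominator factor θ**2 - 9*θ - 1 vanishes at 9/2 - (1/2)*sqrt(85) and appears to the power 2; the numerator there equals 3/10, nonzero, and no other factor vanishes.
The branch terms are analytic at this point.
Hence a pole whose order is the multiplicity, 2.


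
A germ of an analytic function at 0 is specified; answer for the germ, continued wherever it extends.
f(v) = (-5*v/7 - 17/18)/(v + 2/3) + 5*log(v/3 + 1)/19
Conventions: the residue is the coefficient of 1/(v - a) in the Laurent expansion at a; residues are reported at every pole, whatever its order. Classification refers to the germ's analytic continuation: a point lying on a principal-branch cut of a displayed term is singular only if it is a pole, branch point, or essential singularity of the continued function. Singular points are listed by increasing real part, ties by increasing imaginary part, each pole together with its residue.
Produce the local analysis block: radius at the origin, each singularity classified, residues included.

Radius of convergence at 0: 2/3.
At -3: a logarithmic branch point.
At -2/3: a pole of order 1; residue -59/126.

Denominator factor (v + 2/3): pole of order 1 at -2/3, modulus 2/3.
Branch term (5/19)*log(1 - v/(-3)): its argument vanishes at v = -3, a logarithmic branch point, modulus 3.
The radius of convergence is the smallest modulus among the singular points: 2/3.
The branch term is analytic at -2/3 and contributes nothing to the residue; only the rational part matters.
At the order-1 pole -2/3 set g(v) = (v - (-2/3))*(rational part) = -5*v/7 - 17/18.
Simple pole: residue = g(a) at a = -2/3, which is -59/126.
List the singular points by increasing real part (a conjugate pair: the negative imaginary part first).


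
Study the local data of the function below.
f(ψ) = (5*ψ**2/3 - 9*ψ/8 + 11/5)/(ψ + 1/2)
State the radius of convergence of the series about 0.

Denominator factor (ψ + 1/2): pole of order 1 at -1/2, modulus 1/2.
The radius of convergence is the smallest modulus among the singular points: 1/2.

The radius of convergence is 1/2.


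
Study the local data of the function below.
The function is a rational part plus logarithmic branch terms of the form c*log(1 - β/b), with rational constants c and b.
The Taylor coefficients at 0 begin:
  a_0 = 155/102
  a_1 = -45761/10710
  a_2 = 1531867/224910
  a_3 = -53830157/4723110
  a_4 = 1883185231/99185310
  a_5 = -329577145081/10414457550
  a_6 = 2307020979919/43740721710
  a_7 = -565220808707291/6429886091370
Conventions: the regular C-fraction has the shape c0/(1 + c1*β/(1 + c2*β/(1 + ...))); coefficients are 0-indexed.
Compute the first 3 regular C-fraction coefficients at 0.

The regular C-fraction coefficients are [155/102, 45761/16275, -302290732/248253425].

Taylor coefficients (read off): a_0 = 155/102, a_1 = -45761/10710, a_2 = 1531867/224910.
c0 = a_0 = 155/102. Peel one level at a time: if S = 1 + c*β/S' with S'(0) = 1, then c is the β-coefficient of S and S' = c*β/(S - 1).
S_1 = c0/f = 1 + (45761/16275)*β + (302290732/88291875)*β^2 + ...; c1 = 45761/16275.
S_2 = c1*β/(S_1 - 1) = 1 + (-302290732/248253425)*β + ...; c2 = -302290732/248253425.


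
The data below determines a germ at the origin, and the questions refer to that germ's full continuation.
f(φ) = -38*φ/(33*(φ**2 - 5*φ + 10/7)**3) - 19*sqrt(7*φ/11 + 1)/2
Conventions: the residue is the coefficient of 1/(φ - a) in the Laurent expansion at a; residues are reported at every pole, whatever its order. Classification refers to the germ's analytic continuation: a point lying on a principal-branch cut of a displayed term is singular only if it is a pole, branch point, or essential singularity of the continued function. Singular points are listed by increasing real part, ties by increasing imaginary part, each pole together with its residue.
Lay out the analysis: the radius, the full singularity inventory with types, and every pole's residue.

Radius of convergence at 0: 5/2 - (3/14)*sqrt(105).
At -11/7: an algebraic (square-root) branch point.
At 5/2 - (3/14)*sqrt(105): a pole of order 3; residue (1862/1804275)*sqrt(105).
At 5/2 + (3/14)*sqrt(105): a pole of order 3; residue -(1862/1804275)*sqrt(105).

Denominator factor (φ**2 - 5*φ + 10/7)^3: discriminant 135/7, real irrational roots 5/2 + (3/14)*sqrt(105) and 5/2 - (3/14)*sqrt(105); poles of order 3, moduli 5/2 + (3/14)*sqrt(105) and 5/2 - (3/14)*sqrt(105).
Branch term (-19/2)*sqrt(1 - φ/(-11/7)): its argument vanishes at φ = -11/7, a square-root branch point, modulus 11/7.
The radius of convergence is the smallest modulus among the singular points: 5/2 - (3/14)*sqrt(105).
The branch term is analytic at 5/2 - (3/14)*sqrt(105) and contributes nothing to the residue; only the rational part matters.
The factor φ**2 - 5*φ + 10/7 splits as (φ - a)(φ - a') with a = 5/2 - (3/14)*sqrt(105), a' = 5/2 + (3/14)*sqrt(105). At the order-3 pole a set g(φ) = (φ - a)^3*(rational part) = [-38*φ/33] / (φ - a')^3.
Order-3 pole: residue = g''(a)/2; g''(5/2 - (3/14)*sqrt(105)) = (3724/1804275)*sqrt(105), so the residue is (1862/1804275)*sqrt(105).
The branch term is analytic at 5/2 + (3/14)*sqrt(105) and contributes nothing to the residue; only the rational part matters.
The factor φ**2 - 5*φ + 10/7 splits as (φ - a)(φ - a') with a = 5/2 + (3/14)*sqrt(105), a' = 5/2 - (3/14)*sqrt(105). At the order-3 pole a set g(φ) = (φ - a)^3*(rational part) = [-38*φ/33] / (φ - a')^3.
Order-3 pole: residue = g''(a)/2; g''(5/2 + (3/14)*sqrt(105)) = -(3724/1804275)*sqrt(105), so the residue is -(1862/1804275)*sqrt(105).
List the singular points by increasing real part (a conjugate pair: the negative imaginary part first).


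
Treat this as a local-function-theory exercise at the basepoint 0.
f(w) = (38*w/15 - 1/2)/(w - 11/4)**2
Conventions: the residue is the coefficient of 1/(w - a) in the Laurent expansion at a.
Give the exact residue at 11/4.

The residue is 38/15.

At the order-2 pole 11/4 set g(w) = (w - (11/4))^2*f(w) = 38*w/15 - 1/2.
Order-2 pole: residue = g'(a); g'(11/4) = 38/15, so the residue is 38/15.


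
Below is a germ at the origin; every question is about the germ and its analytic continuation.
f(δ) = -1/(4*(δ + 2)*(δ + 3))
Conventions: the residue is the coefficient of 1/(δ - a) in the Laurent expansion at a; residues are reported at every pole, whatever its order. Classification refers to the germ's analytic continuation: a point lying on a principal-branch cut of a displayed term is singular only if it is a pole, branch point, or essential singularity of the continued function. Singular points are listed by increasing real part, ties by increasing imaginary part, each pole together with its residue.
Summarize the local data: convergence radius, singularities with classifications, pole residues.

Radius of convergence at 0: 2.
At -3: a pole of order 1; residue 1/4.
At -2: a pole of order 1; residue -1/4.

Denominator factor (δ + 3): pole of order 1 at -3, modulus 3.
Denominator factor (δ + 2): pole of order 1 at -2, modulus 2.
The radius of convergence is the smallest modulus among the singular points: 2.
At the order-1 pole -3 set g(δ) = (δ - (-3))*f(δ) = -1/(4*(δ + 2)).
Simple pole: residue = g(a) at a = -3, which is 1/4.
At the order-1 pole -2 set g(δ) = (δ - (-2))*f(δ) = -1/(4*(δ + 3)).
Simple pole: residue = g(a) at a = -2, which is -1/4.
List the singular points by increasing real part (a conjugate pair: the negative imaginary part first).


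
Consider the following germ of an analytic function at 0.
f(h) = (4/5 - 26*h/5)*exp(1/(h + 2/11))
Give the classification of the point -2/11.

The point is an essential singularity.

The exponent 1/(h - (-2/11)) has a pole at -2/11, so exp(1/(h - (-2/11))) takes every nonzero value near it: an essential singularity (not a pole of any order).


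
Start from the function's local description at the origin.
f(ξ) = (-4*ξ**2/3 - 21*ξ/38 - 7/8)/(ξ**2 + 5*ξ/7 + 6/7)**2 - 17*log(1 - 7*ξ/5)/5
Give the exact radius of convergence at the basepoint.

The radius of convergence is 5/7.

Denominator factor (ξ**2 + 5*ξ/7 + 6/7)^2: discriminant -143/49, complex-conjugate roots (-5/14) + ((1/14)*sqrt(143))*i and (-5/14) - ((1/14)*sqrt(143))*i; poles of order 2, moduli (1/7)*sqrt(42) and (1/7)*sqrt(42).
Branch term (-17/5)*log(1 - ξ/(5/7)): its argument vanishes at ξ = 5/7, a logarithmic branch point, modulus 5/7.
The radius of convergence is the smallest modulus among the singular points: 5/7.


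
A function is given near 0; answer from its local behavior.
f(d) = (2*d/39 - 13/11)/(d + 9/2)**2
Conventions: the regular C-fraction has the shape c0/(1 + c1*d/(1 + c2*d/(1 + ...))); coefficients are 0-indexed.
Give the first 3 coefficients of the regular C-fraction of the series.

Taylor coefficients (expand at 0): a_0 = -52/891, a_1 = 2968/104247, a_2 = -3056/312741.
c0 = a_0 = -52/891. Peel one level at a time: if S = 1 + c*d/S' with S'(0) = 1, then c is the d-coefficient of S and S' = c*d/(S - 1).
S_1 = c0/f = 1 + (742/1521)*d + (163216/2313441)*d^2 + ...; c1 = 742/1521.
S_2 = c1*d/(S_1 - 1) = 1 + (-81608/564291)*d + ...; c2 = -81608/564291.

The regular C-fraction coefficients are [-52/891, 742/1521, -81608/564291].


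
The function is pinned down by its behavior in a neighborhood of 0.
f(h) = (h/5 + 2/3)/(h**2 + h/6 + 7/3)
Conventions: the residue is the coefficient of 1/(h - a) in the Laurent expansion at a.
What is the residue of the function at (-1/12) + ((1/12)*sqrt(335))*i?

The factor h**2 + h/6 + 7/3 splits as (h - a)(h - a') with a = (-1/12) + ((1/12)*sqrt(335))*i, a' = (-1/12) - ((1/12)*sqrt(335))*i. At the order-1 pole a set g(h) = (h - a)*f(h) = [h/5 + 2/3] / (h - a').
Simple pole: residue = g(a) at a = (-1/12) + ((1/12)*sqrt(335))*i, which is (1/10) - ((39/3350)*sqrt(335))*i.

The residue is (1/10) - ((39/3350)*sqrt(335))*i.


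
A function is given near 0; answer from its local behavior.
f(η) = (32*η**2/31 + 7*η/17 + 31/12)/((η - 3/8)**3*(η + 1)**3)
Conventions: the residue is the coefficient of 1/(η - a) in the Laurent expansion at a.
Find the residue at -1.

At the order-3 pole -1 set g(η) = (η - (-1))^3*f(η) = (32*η**2/31 + 7*η/17 + 31/12)/(η - 3/8)**3.
Order-3 pole: residue = g''(a)/2; g''(-1) = -495853568/84873877, so the residue is -247926784/84873877.

The residue is -247926784/84873877.


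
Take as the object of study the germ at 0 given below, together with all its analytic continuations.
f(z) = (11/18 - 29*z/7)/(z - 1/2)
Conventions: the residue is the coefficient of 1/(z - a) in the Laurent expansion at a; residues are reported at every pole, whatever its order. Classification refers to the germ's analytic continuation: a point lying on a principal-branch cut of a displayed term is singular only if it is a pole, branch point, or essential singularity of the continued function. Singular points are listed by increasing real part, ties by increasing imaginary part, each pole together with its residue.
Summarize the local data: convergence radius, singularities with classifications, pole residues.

Denominator factor (z - 1/2): pole of order 1 at 1/2, modulus 1/2.
The radius of convergence is the smallest modulus among the singular points: 1/2.
At the order-1 pole 1/2 set g(z) = (z - (1/2))*f(z) = 11/18 - 29*z/7.
Simple pole: residue = g(a) at a = 1/2, which is -92/63.

Radius of convergence at 0: 1/2.
At 1/2: a pole of order 1; residue -92/63.


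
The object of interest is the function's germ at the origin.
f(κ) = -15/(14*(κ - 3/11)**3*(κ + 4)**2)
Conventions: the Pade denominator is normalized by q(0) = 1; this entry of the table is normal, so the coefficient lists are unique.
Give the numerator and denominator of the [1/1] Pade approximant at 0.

The Pade approximant has numerator coefficients [6655/2016, 11147125/1016064]; denominator coefficients [1, -3617/504].

Taylor coefficients needed (expand at 0): a_0 = 6655/2016, a_1 = 6655/192, a_2 = 24071135/96768.
Write the denominator as Q(κ) = 1 + q1*κ. Requiring Q*f - P = O(κ^3) with deg P <= 1 kills the coefficients of κ^2..κ^2 in Q*f:
  κ^2: a_2 + q1*a_1 = 0, i.e. 24071135/96768 + (6655/192)*q1 = 0.
Solving this linear system: q1 = -3617/504.
The numerator is Q*f truncated at degree 1: P0 = a_0 = 6655/2016; P1 = a_1 + q1*a_0 = 11147125/1016064.


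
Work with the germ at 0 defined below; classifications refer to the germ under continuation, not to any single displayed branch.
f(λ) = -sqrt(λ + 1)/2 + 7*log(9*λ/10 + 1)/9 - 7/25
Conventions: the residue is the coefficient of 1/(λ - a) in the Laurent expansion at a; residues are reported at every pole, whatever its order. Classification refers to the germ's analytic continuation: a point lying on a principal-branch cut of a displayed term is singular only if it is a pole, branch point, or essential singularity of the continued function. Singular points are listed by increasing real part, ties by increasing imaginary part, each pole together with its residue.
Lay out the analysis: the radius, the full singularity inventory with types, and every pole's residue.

Radius of convergence at 0: 1.
At -10/9: a logarithmic branch point.
At -1: an algebraic (square-root) branch point.

Branch term (7/9)*log(1 - λ/(-10/9)): its argument vanishes at λ = -10/9, a logarithmic branch point, modulus 10/9.
Branch term (-1/2)*sqrt(1 - λ/(-1)): its argument vanishes at λ = -1, a square-root branch point, modulus 1.
The radius of convergence is the smallest modulus among the singular points: 1.
List the singular points by increasing real part (a conjugate pair: the negative imaginary part first).


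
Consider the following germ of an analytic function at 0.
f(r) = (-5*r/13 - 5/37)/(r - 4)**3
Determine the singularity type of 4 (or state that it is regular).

The denominator factor r - 4 vanishes at 4 and appears to the power 3; the numerator there equals -805/481, nonzero, and no other factor vanishes.
Hence a pole whose order is the multiplicity, 3.

The point is a pole of order 3.


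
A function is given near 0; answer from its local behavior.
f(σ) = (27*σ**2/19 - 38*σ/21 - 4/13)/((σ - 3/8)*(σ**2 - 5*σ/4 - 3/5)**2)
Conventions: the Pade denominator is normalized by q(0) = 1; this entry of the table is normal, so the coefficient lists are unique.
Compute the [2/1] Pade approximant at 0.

The Pade approximant has numerator coefficients [800/351, 668807600/5285007, 153087660550/301245399]; denominator coefficients [1, 220013/4302].

Taylor coefficients needed (expand at 0): a_0 = 800/351, a_1 = 73600/7371, a_2 = -346550/140049, a_3 = 159509425/1260441.
Write the denominator as Q(σ) = 1 + q1*σ. Requiring Q*f - P = O(σ^4) with deg P <= 2 kills the coefficients of σ^3..σ^3 in Q*f:
  σ^3: a_3 + q1*a_2 = 0, i.e. 159509425/1260441 + (-346550/140049)*q1 = 0.
Solving this linear system: q1 = 220013/4302.
The numerator is Q*f truncated at degree 2: P0 = a_0 = 800/351; P1 = a_1 + q1*a_0 = 668807600/5285007; P2 = a_2 + q1*a_1 = 153087660550/301245399.
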